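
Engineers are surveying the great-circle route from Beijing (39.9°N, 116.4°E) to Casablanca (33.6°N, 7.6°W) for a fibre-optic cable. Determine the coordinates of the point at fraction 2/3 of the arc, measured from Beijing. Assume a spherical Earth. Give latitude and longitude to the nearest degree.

≈ (53°N, 25°E)

Write both endpoints as unit vectors p₁, p₂ with components (cos φ cos λ, cos φ sin λ, sin φ).
The central angle between the endpoints is δ = arccos(p₁·p₂) ≈ 1.573 rad (90.1°).
Interpolate at f = 2/3 with slerp weights a = sin((1−f)δ)/sin δ ≈ 0.501, b = sin(fδ)/sin δ ≈ 0.867.
p = a·p₁ + b·p₂ ≈ (0.545, 0.249, 0.801); φ = arcsin(p_z) ≈ 53.21°, λ = atan2(p_y, p_x) ≈ 24.52°.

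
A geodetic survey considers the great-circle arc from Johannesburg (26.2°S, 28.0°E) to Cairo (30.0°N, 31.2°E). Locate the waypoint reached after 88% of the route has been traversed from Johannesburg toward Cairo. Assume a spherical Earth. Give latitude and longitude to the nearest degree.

≈ 23°N, 31°E

From cos δ = sin φ₁ sin φ₂ + cos φ₁ cos φ₂ cos Δλ, the central angle is δ ≈ 0.982 rad (56.3°).
Interpolate at f = 0.88 with slerp weights a = sin((1−f)δ)/sin δ ≈ 0.141, b = sin(fδ)/sin δ ≈ 0.915.
p = a·p₁ + b·p₂ ≈ (0.790, 0.470, 0.395); φ = arcsin(p_z) ≈ 23.26°, λ = atan2(p_y, p_x) ≈ 30.76°.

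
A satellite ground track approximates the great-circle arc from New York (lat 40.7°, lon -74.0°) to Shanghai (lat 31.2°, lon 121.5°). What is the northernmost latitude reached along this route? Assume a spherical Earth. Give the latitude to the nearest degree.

≈ 80°

The great circle lies in the plane with unit normal n̂ = (p₁ × p₂)/|p₁ × p₂|.
Here n̂_z ≈ -0.181; the vertex latitude is φ_max = arccos|n̂_z| ≈ 79.6°.
Check via Clairaut: cos φ_max = |cos φ₁| · sin C = cos(40.7°)·sin(13.8°) ≈ 0.181, again giving ≈ 79.6°.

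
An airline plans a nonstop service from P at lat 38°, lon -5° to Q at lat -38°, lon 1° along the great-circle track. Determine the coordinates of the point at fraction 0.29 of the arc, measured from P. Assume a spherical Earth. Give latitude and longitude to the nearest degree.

From cos δ = sin φ₁ sin φ₂ + cos φ₁ cos φ₂ cos Δλ, the central angle is δ ≈ 1.330 rad (76.2°).
Interpolate at f = 0.29 with slerp weights a = sin((1−f)δ)/sin δ ≈ 0.834, b = sin(fδ)/sin δ ≈ 0.387.
p = a·p₁ + b·p₂ ≈ (0.960, -0.052, 0.275); φ = arcsin(p_z) ≈ 15.97°, λ = atan2(p_y, p_x) ≈ -3.10°.

≈ lat 16°, lon -3°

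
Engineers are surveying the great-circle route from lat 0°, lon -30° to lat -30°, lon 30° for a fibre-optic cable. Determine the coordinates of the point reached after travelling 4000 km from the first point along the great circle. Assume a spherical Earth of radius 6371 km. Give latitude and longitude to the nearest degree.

Write both endpoints as unit vectors p₁, p₂ with components (cos φ cos λ, cos φ sin λ, sin φ).
The central angle between the endpoints is δ = arccos(p₁·p₂) ≈ 1.123 rad (64.3°). The total great-circle distance is δ·R ≈ 1.123 × 6371 ≈ 7154 km, so the target fraction is f = 4000/7154 ≈ 0.559.
Interpolate at f ≈ 0.559 with slerp weights a = sin((1−f)δ)/sin δ ≈ 0.527, b = sin(fδ)/sin δ ≈ 0.652.
p = a·p₁ + b·p₂ ≈ (0.945, 0.019, -0.326); φ = arcsin(p_z) ≈ -19.02°, λ = atan2(p_y, p_x) ≈ 1.13°.

≈ lat -19°, lon 1°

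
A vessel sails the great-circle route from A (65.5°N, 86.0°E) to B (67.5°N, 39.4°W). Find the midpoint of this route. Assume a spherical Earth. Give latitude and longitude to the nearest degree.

≈ (79°N, 28°E)

Convert each endpoint to a unit vector on the sphere (x = cos φ cos λ, y = cos φ sin λ, z = sin φ).
The central angle between the endpoints is δ = arccos(p₁·p₂) ≈ 0.725 rad (41.5°).
Interpolate at f = 1/2 with slerp weights a = sin((1−f)δ)/sin δ ≈ 0.535, b = sin(fδ)/sin δ ≈ 0.535.
p = a·p₁ + b·p₂ ≈ (0.174, 0.091, 0.981); φ = arcsin(p_z) ≈ 78.69°, λ = atan2(p_y, p_x) ≈ 27.75°.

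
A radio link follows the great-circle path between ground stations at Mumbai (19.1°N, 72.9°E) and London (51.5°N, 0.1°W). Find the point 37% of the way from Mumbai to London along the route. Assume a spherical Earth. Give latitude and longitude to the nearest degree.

≈ 36°N, 54°E

The haversine formula gives a central angle δ ≈ 1.128 rad (64.7°) between the endpoints.
Interpolate at f = 0.37 with slerp weights a = sin((1−f)δ)/sin δ ≈ 0.722, b = sin(fδ)/sin δ ≈ 0.449.
p = a·p₁ + b·p₂ ≈ (0.480, 0.652, 0.587); φ = arcsin(p_z) ≈ 35.97°, λ = atan2(p_y, p_x) ≈ 53.63°.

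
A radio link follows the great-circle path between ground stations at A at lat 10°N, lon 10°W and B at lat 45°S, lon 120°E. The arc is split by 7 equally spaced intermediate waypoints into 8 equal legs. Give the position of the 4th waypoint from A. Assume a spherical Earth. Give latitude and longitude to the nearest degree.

The haversine formula gives a central angle δ ≈ 2.178 rad (124.8°) between the endpoints.
Interpolate at f = 4/8 with slerp weights a = sin((1−f)δ)/sin δ ≈ 1.079, b = sin(fδ)/sin δ ≈ 1.079.
p = a·p₁ + b·p₂ ≈ (0.665, 0.476, -0.576); φ = arcsin(p_z) ≈ -35.14°, λ = atan2(p_y, p_x) ≈ 35.61°.

≈ lat 35°S, lon 36°E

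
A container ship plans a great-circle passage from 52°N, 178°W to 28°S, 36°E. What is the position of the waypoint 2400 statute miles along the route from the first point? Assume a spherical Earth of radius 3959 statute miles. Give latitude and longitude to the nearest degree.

≈ 56°N, 122°E

From cos δ = sin φ₁ sin φ₂ + cos φ₁ cos φ₂ cos Δλ, the central angle is δ ≈ 2.533 rad (145.1°). The total great-circle distance is δ·R ≈ 2.533 × 3959 ≈ 10029 mi, so the target fraction is f = 2400/10029 ≈ 0.239.
Interpolate at f ≈ 0.239 with slerp weights a = sin((1−f)δ)/sin δ ≈ 1.640, b = sin(fδ)/sin δ ≈ 0.997.
p = a·p₁ + b·p₂ ≈ (-0.297, 0.482, 0.824); φ = arcsin(p_z) ≈ 55.51°, λ = atan2(p_y, p_x) ≈ 121.62°.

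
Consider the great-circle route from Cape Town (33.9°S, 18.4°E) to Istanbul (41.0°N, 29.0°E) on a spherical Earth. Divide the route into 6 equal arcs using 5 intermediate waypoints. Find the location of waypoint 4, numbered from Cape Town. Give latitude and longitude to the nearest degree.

≈ 16°N, 25°E

The haversine formula gives a central angle δ ≈ 1.318 rad (75.5°) between the endpoints.
Interpolate at f = 4/6 with slerp weights a = sin((1−f)δ)/sin δ ≈ 0.439, b = sin(fδ)/sin δ ≈ 0.795.
p = a·p₁ + b·p₂ ≈ (0.871, 0.406, 0.277); φ = arcsin(p_z) ≈ 16.06°, λ = atan2(p_y, p_x) ≈ 25.00°.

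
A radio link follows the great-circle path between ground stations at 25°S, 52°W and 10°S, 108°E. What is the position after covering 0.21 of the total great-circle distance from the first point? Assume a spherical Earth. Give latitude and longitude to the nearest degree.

Convert each endpoint to a unit vector on the sphere (x = cos φ cos λ, y = cos φ sin λ, z = sin φ).
The central angle between the endpoints is δ = arccos(p₁·p₂) ≈ 2.442 rad (139.9°).
Interpolate at f = 0.21 with slerp weights a = sin((1−f)δ)/sin δ ≈ 1.455, b = sin(fδ)/sin δ ≈ 0.762.
p = a·p₁ + b·p₂ ≈ (0.580, -0.325, -0.747); φ = arcsin(p_z) ≈ -48.35°, λ = atan2(p_y, p_x) ≈ -29.27°.

≈ 48°S, 29°W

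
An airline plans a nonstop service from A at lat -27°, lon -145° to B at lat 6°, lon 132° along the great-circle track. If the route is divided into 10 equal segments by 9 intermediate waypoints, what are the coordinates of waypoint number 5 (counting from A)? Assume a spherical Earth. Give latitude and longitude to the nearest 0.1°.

Write both endpoints as unit vectors p₁, p₂ with components (cos φ cos λ, cos φ sin λ, sin φ).
The central angle between the endpoints is δ = arccos(p₁·p₂) ≈ 1.510 rad (86.5°).
Interpolate at f = 5/10 with slerp weights a = sin((1−f)δ)/sin δ ≈ 0.687, b = sin(fδ)/sin δ ≈ 0.687.
p = a·p₁ + b·p₂ ≈ (-0.958, 0.157, -0.240); φ = arcsin(p_z) ≈ -13.88°, λ = atan2(p_y, p_x) ≈ 170.72°.

≈ lat -13.9°, lon 170.7°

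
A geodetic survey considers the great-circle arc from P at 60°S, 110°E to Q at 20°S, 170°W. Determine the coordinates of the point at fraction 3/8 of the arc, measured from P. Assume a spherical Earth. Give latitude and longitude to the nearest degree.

≈ 52°S, 154°E

Convert each endpoint to a unit vector on the sphere (x = cos φ cos λ, y = cos φ sin λ, z = sin φ).
The central angle between the endpoints is δ = arccos(p₁·p₂) ≈ 1.183 rad (67.8°).
Interpolate at f = 3/8 with slerp weights a = sin((1−f)δ)/sin δ ≈ 0.728, b = sin(fδ)/sin δ ≈ 0.464.
p = a·p₁ + b·p₂ ≈ (-0.554, 0.266, -0.789); φ = arcsin(p_z) ≈ -52.09°, λ = atan2(p_y, p_x) ≈ 154.31°.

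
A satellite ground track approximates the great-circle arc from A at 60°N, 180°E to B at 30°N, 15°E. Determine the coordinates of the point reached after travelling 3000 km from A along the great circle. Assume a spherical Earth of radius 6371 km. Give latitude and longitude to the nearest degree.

≈ 83°N, 122°E

The haversine formula gives a central angle δ ≈ 1.556 rad (89.2°) between the endpoints. The total great-circle distance is δ·R ≈ 1.556 × 6371 ≈ 9914 km, so the target fraction is f = 3000/9914 ≈ 0.303.
Interpolate at f ≈ 0.303 with slerp weights a = sin((1−f)δ)/sin δ ≈ 0.884, b = sin(fδ)/sin δ ≈ 0.454.
p = a·p₁ + b·p₂ ≈ (-0.063, 0.102, 0.993); φ = arcsin(p_z) ≈ 83.14°, λ = atan2(p_y, p_x) ≈ 121.65°.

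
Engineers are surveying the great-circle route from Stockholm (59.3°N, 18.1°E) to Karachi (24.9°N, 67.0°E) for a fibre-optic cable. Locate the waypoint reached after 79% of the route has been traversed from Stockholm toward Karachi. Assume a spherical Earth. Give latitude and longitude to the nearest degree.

Convert each endpoint to a unit vector on the sphere (x = cos φ cos λ, y = cos φ sin λ, z = sin φ).
The central angle between the endpoints is δ = arccos(p₁·p₂) ≈ 0.841 rad (48.2°).
Interpolate at f = 0.79 with slerp weights a = sin((1−f)δ)/sin δ ≈ 0.236, b = sin(fδ)/sin δ ≈ 0.827.
p = a·p₁ + b·p₂ ≈ (0.408, 0.728, 0.551); φ = arcsin(p_z) ≈ 33.44°, λ = atan2(p_y, p_x) ≈ 60.76°.

≈ (33°N, 61°E)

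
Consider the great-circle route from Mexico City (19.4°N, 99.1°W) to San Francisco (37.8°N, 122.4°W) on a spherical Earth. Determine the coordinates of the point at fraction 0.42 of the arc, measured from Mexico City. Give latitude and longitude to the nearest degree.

≈ (28°N, 108°W)

Convert each endpoint to a unit vector on the sphere (x = cos φ cos λ, y = cos φ sin λ, z = sin φ).
The central angle between the endpoints is δ = arccos(p₁·p₂) ≈ 0.478 rad (27.4°).
Interpolate at f = 0.42 with slerp weights a = sin((1−f)δ)/sin δ ≈ 0.595, b = sin(fδ)/sin δ ≈ 0.433.
p = a·p₁ + b·p₂ ≈ (-0.272, -0.843, 0.463); φ = arcsin(p_z) ≈ 27.60°, λ = atan2(p_y, p_x) ≈ -107.89°.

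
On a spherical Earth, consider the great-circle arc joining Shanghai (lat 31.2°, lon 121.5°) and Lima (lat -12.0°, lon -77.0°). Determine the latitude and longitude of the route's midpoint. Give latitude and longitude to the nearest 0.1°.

Convert each endpoint to a unit vector on the sphere (x = cos φ cos λ, y = cos φ sin λ, z = sin φ).
The central angle between the endpoints is δ = arccos(p₁·p₂) ≈ 2.693 rad (154.3°).
Interpolate at f = 1/2 with slerp weights a = sin((1−f)δ)/sin δ ≈ 2.249, b = sin(fδ)/sin δ ≈ 2.249.
p = a·p₁ + b·p₂ ≈ (-0.510, -0.503, 0.697); φ = arcsin(p_z) ≈ 44.22°, λ = atan2(p_y, p_x) ≈ -135.40°.

≈ lat 44.2°, lon -135.4°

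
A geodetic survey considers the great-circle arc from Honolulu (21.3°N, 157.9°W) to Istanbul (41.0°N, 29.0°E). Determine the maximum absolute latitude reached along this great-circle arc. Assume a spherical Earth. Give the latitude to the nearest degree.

The great circle lies in the plane with unit normal n̂ = (p₁ × p₂)/|p₁ × p₂|.
Here n̂_z ≈ -0.095; the vertex latitude is φ_max = arccos|n̂_z| ≈ 84.5°.
Check via Clairaut: cos φ_max = |cos φ₁| · sin C = cos(21.3°)·sin(5.9°) ≈ 0.095, again giving ≈ 84.5°.

≈ 85°N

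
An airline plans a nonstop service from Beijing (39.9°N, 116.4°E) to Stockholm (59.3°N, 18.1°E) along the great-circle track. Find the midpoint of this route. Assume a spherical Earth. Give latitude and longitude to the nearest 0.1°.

≈ (60.3°N, 80.3°E)

Write both endpoints as unit vectors p₁, p₂ with components (cos φ cos λ, cos φ sin λ, sin φ).
The central angle between the endpoints is δ = arccos(p₁·p₂) ≈ 1.053 rad (60.3°).
Interpolate at f = 1/2 with slerp weights a = sin((1−f)δ)/sin δ ≈ 0.578, b = sin(fδ)/sin δ ≈ 0.578.
p = a·p₁ + b·p₂ ≈ (0.083, 0.489, 0.868); φ = arcsin(p_z) ≈ 60.25°, λ = atan2(p_y, p_x) ≈ 80.33°.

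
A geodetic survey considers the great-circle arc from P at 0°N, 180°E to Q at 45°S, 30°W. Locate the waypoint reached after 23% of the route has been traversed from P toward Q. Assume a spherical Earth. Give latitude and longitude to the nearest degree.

The haversine formula gives a central angle δ ≈ 2.230 rad (127.8°) between the endpoints.
Interpolate at f = 0.23 with slerp weights a = sin((1−f)δ)/sin δ ≈ 1.251, b = sin(fδ)/sin δ ≈ 0.621.
p = a·p₁ + b·p₂ ≈ (-0.871, -0.219, -0.439); φ = arcsin(p_z) ≈ -26.03°, λ = atan2(p_y, p_x) ≈ -165.86°.

≈ 26°S, 166°W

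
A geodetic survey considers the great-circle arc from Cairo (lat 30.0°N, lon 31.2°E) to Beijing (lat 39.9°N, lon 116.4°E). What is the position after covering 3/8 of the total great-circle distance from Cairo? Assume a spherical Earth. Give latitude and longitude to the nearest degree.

≈ lat 41°N, lon 59°E

From cos δ = sin φ₁ sin φ₂ + cos φ₁ cos φ₂ cos Δλ, the central angle is δ ≈ 1.185 rad (67.9°).
Interpolate at f = 3/8 with slerp weights a = sin((1−f)δ)/sin δ ≈ 0.728, b = sin(fδ)/sin δ ≈ 0.464.
p = a·p₁ + b·p₂ ≈ (0.381, 0.646, 0.662); φ = arcsin(p_z) ≈ 41.43°, λ = atan2(p_y, p_x) ≈ 59.44°.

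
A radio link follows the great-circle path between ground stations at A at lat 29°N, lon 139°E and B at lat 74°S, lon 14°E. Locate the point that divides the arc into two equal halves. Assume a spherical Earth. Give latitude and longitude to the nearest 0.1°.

Convert each endpoint to a unit vector on the sphere (x = cos φ cos λ, y = cos φ sin λ, z = sin φ).
The central angle between the endpoints is δ = arccos(p₁·p₂) ≈ 2.220 rad (127.2°).
Interpolate at f = 1/2 with slerp weights a = sin((1−f)δ)/sin δ ≈ 1.124, b = sin(fδ)/sin δ ≈ 1.124.
p = a·p₁ + b·p₂ ≈ (-0.441, 0.720, -0.536); φ = arcsin(p_z) ≈ -32.38°, λ = atan2(p_y, p_x) ≈ 121.51°.

≈ lat 32.4°S, lon 121.5°E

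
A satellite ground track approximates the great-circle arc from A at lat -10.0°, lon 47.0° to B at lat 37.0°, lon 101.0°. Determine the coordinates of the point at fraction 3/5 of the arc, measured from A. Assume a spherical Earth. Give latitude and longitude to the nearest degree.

Convert each endpoint to a unit vector on the sphere (x = cos φ cos λ, y = cos φ sin λ, z = sin φ).
The central angle between the endpoints is δ = arccos(p₁·p₂) ≈ 1.205 rad (69.0°).
Interpolate at f = 3/5 with slerp weights a = sin((1−f)δ)/sin δ ≈ 0.496, b = sin(fδ)/sin δ ≈ 0.708.
p = a·p₁ + b·p₂ ≈ (0.225, 0.913, 0.340); φ = arcsin(p_z) ≈ 19.89°, λ = atan2(p_y, p_x) ≈ 76.13°.

≈ lat 20°, lon 76°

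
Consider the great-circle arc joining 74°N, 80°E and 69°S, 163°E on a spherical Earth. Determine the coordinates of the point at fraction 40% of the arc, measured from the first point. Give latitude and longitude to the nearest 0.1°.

≈ 18.2°N, 124.7°E

From cos δ = sin φ₁ sin φ₂ + cos φ₁ cos φ₂ cos Δλ, the central angle is δ ≈ 2.658 rad (152.3°).
Interpolate at f = 0.40 with slerp weights a = sin((1−f)δ)/sin δ ≈ 2.150, b = sin(fδ)/sin δ ≈ 1.880.
p = a·p₁ + b·p₂ ≈ (-0.541, 0.781, 0.312); φ = arcsin(p_z) ≈ 18.19°, λ = atan2(p_y, p_x) ≈ 124.74°.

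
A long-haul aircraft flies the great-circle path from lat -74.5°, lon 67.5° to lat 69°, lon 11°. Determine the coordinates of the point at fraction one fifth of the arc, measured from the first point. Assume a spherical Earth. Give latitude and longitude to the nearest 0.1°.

≈ lat -46.8°, lon 43.6°

The haversine formula gives a central angle δ ≈ 2.581 rad (147.9°) between the endpoints.
Interpolate at f = 1/5 with slerp weights a = sin((1−f)δ)/sin δ ≈ 1.655, b = sin(fδ)/sin δ ≈ 0.928.
p = a·p₁ + b·p₂ ≈ (0.496, 0.472, -0.729); φ = arcsin(p_z) ≈ -46.80°, λ = atan2(p_y, p_x) ≈ 43.61°.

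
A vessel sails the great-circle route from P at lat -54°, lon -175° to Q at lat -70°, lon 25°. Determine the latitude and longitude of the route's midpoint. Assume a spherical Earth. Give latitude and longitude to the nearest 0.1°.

Convert each endpoint to a unit vector on the sphere (x = cos φ cos λ, y = cos φ sin λ, z = sin φ).
The central angle between the endpoints is δ = arccos(p₁·p₂) ≈ 0.963 rad (55.2°).
Interpolate at f = 1/2 with slerp weights a = sin((1−f)δ)/sin δ ≈ 0.564, b = sin(fδ)/sin δ ≈ 0.564.
p = a·p₁ + b·p₂ ≈ (-0.155, 0.053, -0.986); φ = arcsin(p_z) ≈ -80.55°, λ = atan2(p_y, p_x) ≈ 161.29°.

≈ lat -80.6°, lon 161.3°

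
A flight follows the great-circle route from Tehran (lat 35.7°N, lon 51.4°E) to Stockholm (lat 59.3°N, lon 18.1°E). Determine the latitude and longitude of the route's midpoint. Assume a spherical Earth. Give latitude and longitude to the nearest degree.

Convert each endpoint to a unit vector on the sphere (x = cos φ cos λ, y = cos φ sin λ, z = sin φ).
The central angle between the endpoints is δ = arccos(p₁·p₂) ≈ 0.558 rad (32.0°).
Interpolate at f = 1/2 with slerp weights a = sin((1−f)δ)/sin δ ≈ 0.520, b = sin(fδ)/sin δ ≈ 0.520.
p = a·p₁ + b·p₂ ≈ (0.516, 0.413, 0.751); φ = arcsin(p_z) ≈ 48.65°, λ = atan2(p_y, p_x) ≈ 38.65°.

≈ lat 49°N, lon 39°E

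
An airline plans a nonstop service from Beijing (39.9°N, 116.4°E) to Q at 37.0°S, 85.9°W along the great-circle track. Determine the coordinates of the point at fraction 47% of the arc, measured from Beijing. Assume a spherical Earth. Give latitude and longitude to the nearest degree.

Write both endpoints as unit vectors p₁, p₂ with components (cos φ cos λ, cos φ sin λ, sin φ).
The central angle between the endpoints is δ = arccos(p₁·p₂) ≈ 2.833 rad (162.3°).
Interpolate at f = 0.47 with slerp weights a = sin((1−f)δ)/sin δ ≈ 3.289, b = sin(fδ)/sin δ ≈ 3.203.
p = a·p₁ + b·p₂ ≈ (-0.939, -0.292, 0.182); φ = arcsin(p_z) ≈ 10.49°, λ = atan2(p_y, p_x) ≈ -162.75°.

≈ 10°N, 163°W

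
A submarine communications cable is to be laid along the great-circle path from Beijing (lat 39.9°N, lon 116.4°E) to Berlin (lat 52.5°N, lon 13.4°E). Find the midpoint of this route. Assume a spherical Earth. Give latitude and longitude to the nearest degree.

From cos δ = sin φ₁ sin φ₂ + cos φ₁ cos φ₂ cos Δλ, the central angle is δ ≈ 1.155 rad (66.2°).
Interpolate at f = 1/2 with slerp weights a = sin((1−f)δ)/sin δ ≈ 0.597, b = sin(fδ)/sin δ ≈ 0.597.
p = a·p₁ + b·p₂ ≈ (0.150, 0.494, 0.856); φ = arcsin(p_z) ≈ 58.90°, λ = atan2(p_y, p_x) ≈ 73.14°.

≈ lat 59°N, lon 73°E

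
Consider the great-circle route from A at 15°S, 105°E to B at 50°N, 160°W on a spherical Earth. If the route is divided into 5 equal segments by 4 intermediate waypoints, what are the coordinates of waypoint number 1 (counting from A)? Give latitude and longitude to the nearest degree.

≈ 1°N, 119°E

Write both endpoints as unit vectors p₁, p₂ with components (cos φ cos λ, cos φ sin λ, sin φ).
The central angle between the endpoints is δ = arccos(p₁·p₂) ≈ 1.826 rad (104.6°).
Interpolate at f = 1/5 with slerp weights a = sin((1−f)δ)/sin δ ≈ 1.027, b = sin(fδ)/sin δ ≈ 0.369.
p = a·p₁ + b·p₂ ≈ (-0.480, 0.877, 0.017); φ = arcsin(p_z) ≈ 0.97°, λ = atan2(p_y, p_x) ≈ 118.67°.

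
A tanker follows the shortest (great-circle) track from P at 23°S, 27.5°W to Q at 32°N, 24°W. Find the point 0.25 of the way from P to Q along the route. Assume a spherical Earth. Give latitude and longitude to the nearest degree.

≈ 9°S, 27°W

Write both endpoints as unit vectors p₁, p₂ with components (cos φ cos λ, cos φ sin λ, sin φ).
The central angle between the endpoints is δ = arccos(p₁·p₂) ≈ 0.962 rad (55.1°).
Interpolate at f = 0.25 with slerp weights a = sin((1−f)δ)/sin δ ≈ 0.805, b = sin(fδ)/sin δ ≈ 0.290.
p = a·p₁ + b·p₂ ≈ (0.882, -0.442, -0.161); φ = arcsin(p_z) ≈ -9.25°, λ = atan2(p_y, p_x) ≈ -26.63°.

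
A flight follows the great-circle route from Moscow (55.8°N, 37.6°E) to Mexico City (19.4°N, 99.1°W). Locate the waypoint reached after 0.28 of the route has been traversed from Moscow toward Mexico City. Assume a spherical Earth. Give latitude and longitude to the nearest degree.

≈ 69°N, 16°W

The haversine formula gives a central angle δ ≈ 1.682 rad (96.4°) between the endpoints.
Interpolate at f = 0.28 with slerp weights a = sin((1−f)δ)/sin δ ≈ 0.942, b = sin(fδ)/sin δ ≈ 0.457.
p = a·p₁ + b·p₂ ≈ (0.351, -0.102, 0.931); φ = arcsin(p_z) ≈ 68.54°, λ = atan2(p_y, p_x) ≈ -16.23°.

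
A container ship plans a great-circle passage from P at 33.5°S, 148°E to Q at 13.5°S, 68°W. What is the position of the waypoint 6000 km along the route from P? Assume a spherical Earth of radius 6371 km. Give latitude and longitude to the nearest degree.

≈ 55°S, 138°W

Write both endpoints as unit vectors p₁, p₂ with components (cos φ cos λ, cos φ sin λ, sin φ).
The central angle between the endpoints is δ = arccos(p₁·p₂) ≈ 2.126 rad (121.8°). The total great-circle distance is δ·R ≈ 2.126 × 6371 ≈ 13545 km, so the target fraction is f = 6000/13545 ≈ 0.443.
Interpolate at f ≈ 0.443 with slerp weights a = sin((1−f)δ)/sin δ ≈ 1.090, b = sin(fδ)/sin δ ≈ 0.952.
p = a·p₁ + b·p₂ ≈ (-0.424, -0.376, -0.824); φ = arcsin(p_z) ≈ -55.46°, λ = atan2(p_y, p_x) ≈ -138.43°.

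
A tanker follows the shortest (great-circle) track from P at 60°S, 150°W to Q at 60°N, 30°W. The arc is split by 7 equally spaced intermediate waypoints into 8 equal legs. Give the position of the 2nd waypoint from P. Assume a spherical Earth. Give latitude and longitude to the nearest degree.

From cos δ = sin φ₁ sin φ₂ + cos φ₁ cos φ₂ cos Δλ, the central angle is δ ≈ 2.636 rad (151.0°).
Interpolate at f = 2/8 with slerp weights a = sin((1−f)δ)/sin δ ≈ 1.897, b = sin(fδ)/sin δ ≈ 1.265.
p = a·p₁ + b·p₂ ≈ (-0.274, -0.791, -0.548); φ = arcsin(p_z) ≈ -33.21°, λ = atan2(p_y, p_x) ≈ -109.11°.

≈ 33°S, 109°W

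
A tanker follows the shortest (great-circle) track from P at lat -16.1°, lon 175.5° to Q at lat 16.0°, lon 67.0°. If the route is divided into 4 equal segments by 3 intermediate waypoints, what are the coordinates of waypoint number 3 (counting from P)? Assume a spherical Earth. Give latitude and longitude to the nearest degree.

≈ lat 9°, lon 95°

The haversine formula gives a central angle δ ≈ 1.949 rad (111.7°) between the endpoints.
Interpolate at f = 3/4 with slerp weights a = sin((1−f)δ)/sin δ ≈ 0.504, b = sin(fδ)/sin δ ≈ 1.070.
p = a·p₁ + b·p₂ ≈ (-0.081, 0.985, 0.155); φ = arcsin(p_z) ≈ 8.92°, λ = atan2(p_y, p_x) ≈ 94.69°.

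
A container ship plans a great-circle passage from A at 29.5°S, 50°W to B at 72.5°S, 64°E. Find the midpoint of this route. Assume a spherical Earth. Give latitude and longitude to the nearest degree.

Convert each endpoint to a unit vector on the sphere (x = cos φ cos λ, y = cos φ sin λ, z = sin φ).
The central angle between the endpoints is δ = arccos(p₁·p₂) ≈ 1.199 rad (68.7°).
Interpolate at f = 1/2 with slerp weights a = sin((1−f)δ)/sin δ ≈ 0.606, b = sin(fδ)/sin δ ≈ 0.606.
p = a·p₁ + b·p₂ ≈ (0.419, -0.240, -0.876); φ = arcsin(p_z) ≈ -61.14°, λ = atan2(p_y, p_x) ≈ -29.84°.

≈ 61°S, 30°W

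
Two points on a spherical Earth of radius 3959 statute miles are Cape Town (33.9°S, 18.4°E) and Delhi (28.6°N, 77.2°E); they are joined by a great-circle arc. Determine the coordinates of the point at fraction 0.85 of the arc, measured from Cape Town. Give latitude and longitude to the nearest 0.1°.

The haversine formula gives a central angle δ ≈ 1.460 rad (83.7°) between the endpoints.
Interpolate at f = 0.85 with slerp weights a = sin((1−f)δ)/sin δ ≈ 0.219, b = sin(fδ)/sin δ ≈ 0.952.
p = a·p₁ + b·p₂ ≈ (0.357, 0.872, 0.334); φ = arcsin(p_z) ≈ 19.50°, λ = atan2(p_y, p_x) ≈ 67.72°.

≈ (19.5°N, 67.7°E)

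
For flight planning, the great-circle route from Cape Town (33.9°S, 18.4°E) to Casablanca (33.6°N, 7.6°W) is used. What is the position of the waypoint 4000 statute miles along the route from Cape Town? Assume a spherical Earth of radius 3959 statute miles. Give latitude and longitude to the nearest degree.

From cos δ = sin φ₁ sin φ₂ + cos φ₁ cos φ₂ cos Δλ, the central angle is δ ≈ 1.253 rad (71.8°). The total great-circle distance is δ·R ≈ 1.253 × 3959 ≈ 4960 mi, so the target fraction is f = 4000/4960 ≈ 0.807.
Interpolate at f ≈ 0.807 with slerp weights a = sin((1−f)δ)/sin δ ≈ 0.253, b = sin(fδ)/sin δ ≈ 0.892.
p = a·p₁ + b·p₂ ≈ (0.935, -0.032, 0.353); φ = arcsin(p_z) ≈ 20.64°, λ = atan2(p_y, p_x) ≈ -1.96°.

≈ 21°N, 2°W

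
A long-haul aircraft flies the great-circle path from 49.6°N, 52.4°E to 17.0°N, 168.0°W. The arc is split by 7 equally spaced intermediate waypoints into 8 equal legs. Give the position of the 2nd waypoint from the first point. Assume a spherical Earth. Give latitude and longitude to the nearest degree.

Convert each endpoint to a unit vector on the sphere (x = cos φ cos λ, y = cos φ sin λ, z = sin φ).
The central angle between the endpoints is δ = arccos(p₁·p₂) ≈ 1.823 rad (104.4°).
Interpolate at f = 2/8 with slerp weights a = sin((1−f)δ)/sin δ ≈ 1.011, b = sin(fδ)/sin δ ≈ 0.454.
p = a·p₁ + b·p₂ ≈ (-0.025, 0.429, 0.903); φ = arcsin(p_z) ≈ 64.55°, λ = atan2(p_y, p_x) ≈ 93.36°.

≈ 65°N, 93°E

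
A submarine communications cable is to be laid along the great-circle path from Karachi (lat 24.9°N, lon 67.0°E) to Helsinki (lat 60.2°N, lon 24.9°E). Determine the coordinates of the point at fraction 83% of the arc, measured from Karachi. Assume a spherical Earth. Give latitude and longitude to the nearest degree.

Write both endpoints as unit vectors p₁, p₂ with components (cos φ cos λ, cos φ sin λ, sin φ).
The central angle between the endpoints is δ = arccos(p₁·p₂) ≈ 0.796 rad (45.6°).
Interpolate at f = 0.83 with slerp weights a = sin((1−f)δ)/sin δ ≈ 0.189, b = sin(fδ)/sin δ ≈ 0.859.
p = a·p₁ + b·p₂ ≈ (0.454, 0.337, 0.825); φ = arcsin(p_z) ≈ 55.56°, λ = atan2(p_y, p_x) ≈ 36.61°.

≈ lat 56°N, lon 37°E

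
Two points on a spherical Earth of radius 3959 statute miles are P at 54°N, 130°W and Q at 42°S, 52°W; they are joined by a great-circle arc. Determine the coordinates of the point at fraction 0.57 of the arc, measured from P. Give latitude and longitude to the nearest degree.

Write both endpoints as unit vectors p₁, p₂ with components (cos φ cos λ, cos φ sin λ, sin φ).
The central angle between the endpoints is δ = arccos(p₁·p₂) ≈ 2.038 rad (116.8°).
Interpolate at f = 0.57 with slerp weights a = sin((1−f)δ)/sin δ ≈ 0.861, b = sin(fδ)/sin δ ≈ 1.028.
p = a·p₁ + b·p₂ ≈ (0.145, -0.989, 0.009); φ = arcsin(p_z) ≈ 0.50°, λ = atan2(p_y, p_x) ≈ -81.66°.

≈ 0°N, 82°W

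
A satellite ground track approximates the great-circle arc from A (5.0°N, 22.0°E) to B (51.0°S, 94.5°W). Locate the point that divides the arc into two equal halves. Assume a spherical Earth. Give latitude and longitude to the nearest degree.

≈ (37°S, 16°W)

The haversine formula gives a central angle δ ≈ 1.926 rad (110.3°) between the endpoints.
Interpolate at f = 1/2 with slerp weights a = sin((1−f)δ)/sin δ ≈ 0.875, b = sin(fδ)/sin δ ≈ 0.875.
p = a·p₁ + b·p₂ ≈ (0.765, -0.223, -0.604); φ = arcsin(p_z) ≈ -37.16°, λ = atan2(p_y, p_x) ≈ -16.21°.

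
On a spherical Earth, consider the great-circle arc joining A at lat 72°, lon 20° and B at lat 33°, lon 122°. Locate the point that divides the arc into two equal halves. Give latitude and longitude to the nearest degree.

≈ lat 61°, lon 101°

The haversine formula gives a central angle δ ≈ 1.088 rad (62.3°) between the endpoints.
Interpolate at f = 1/2 with slerp weights a = sin((1−f)δ)/sin δ ≈ 0.584, b = sin(fδ)/sin δ ≈ 0.584.
p = a·p₁ + b·p₂ ≈ (-0.090, 0.477, 0.874); φ = arcsin(p_z) ≈ 60.93°, λ = atan2(p_y, p_x) ≈ 100.68°.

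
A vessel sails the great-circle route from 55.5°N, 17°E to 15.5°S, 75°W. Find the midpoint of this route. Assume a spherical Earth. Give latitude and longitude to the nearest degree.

The haversine formula gives a central angle δ ≈ 1.812 rad (103.8°) between the endpoints.
Interpolate at f = 1/2 with slerp weights a = sin((1−f)δ)/sin δ ≈ 0.811, b = sin(fδ)/sin δ ≈ 0.811.
p = a·p₁ + b·p₂ ≈ (0.641, -0.620, 0.451); φ = arcsin(p_z) ≈ 26.84°, λ = atan2(p_y, p_x) ≈ -44.05°.

≈ 27°N, 44°W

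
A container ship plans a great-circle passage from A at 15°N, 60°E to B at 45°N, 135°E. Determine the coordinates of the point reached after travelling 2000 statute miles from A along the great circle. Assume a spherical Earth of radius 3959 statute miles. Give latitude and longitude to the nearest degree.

The haversine formula gives a central angle δ ≈ 1.203 rad (68.9°) between the endpoints. The total great-circle distance is δ·R ≈ 1.203 × 3959 ≈ 4762 mi, so the target fraction is f = 2000/4762 ≈ 0.420.
Interpolate at f ≈ 0.420 with slerp weights a = sin((1−f)δ)/sin δ ≈ 0.688, b = sin(fδ)/sin δ ≈ 0.519.
p = a·p₁ + b·p₂ ≈ (0.073, 0.835, 0.545); φ = arcsin(p_z) ≈ 33.02°, λ = atan2(p_y, p_x) ≈ 84.99°.

≈ 33°N, 85°E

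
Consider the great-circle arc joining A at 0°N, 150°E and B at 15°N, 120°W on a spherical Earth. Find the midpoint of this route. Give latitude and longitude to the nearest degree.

≈ 11°N, 166°W

Write both endpoints as unit vectors p₁, p₂ with components (cos φ cos λ, cos φ sin λ, sin φ).
The central angle between the endpoints is δ = arccos(p₁·p₂) ≈ 1.571 rad (90.0°).
Interpolate at f = 1/2 with slerp weights a = sin((1−f)δ)/sin δ ≈ 0.707, b = sin(fδ)/sin δ ≈ 0.707.
p = a·p₁ + b·p₂ ≈ (-0.954, -0.238, 0.183); φ = arcsin(p_z) ≈ 10.55°, λ = atan2(p_y, p_x) ≈ -165.99°.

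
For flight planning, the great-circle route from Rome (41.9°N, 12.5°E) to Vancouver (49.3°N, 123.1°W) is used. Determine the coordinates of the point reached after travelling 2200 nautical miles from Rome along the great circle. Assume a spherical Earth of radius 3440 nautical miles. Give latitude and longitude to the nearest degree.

From cos δ = sin φ₁ sin φ₂ + cos φ₁ cos φ₂ cos Δλ, the central angle is δ ≈ 1.411 rad (80.8°). The total great-circle distance is δ·R ≈ 1.411 × 3440 ≈ 4852 nmi, so the target fraction is f = 2200/4852 ≈ 0.453.
Interpolate at f ≈ 0.453 with slerp weights a = sin((1−f)δ)/sin δ ≈ 0.706, b = sin(fδ)/sin δ ≈ 0.605.
p = a·p₁ + b·p₂ ≈ (0.298, -0.217, 0.930); φ = arcsin(p_z) ≈ 68.40°, λ = atan2(p_y, p_x) ≈ -36.03°.

≈ 68°N, 36°W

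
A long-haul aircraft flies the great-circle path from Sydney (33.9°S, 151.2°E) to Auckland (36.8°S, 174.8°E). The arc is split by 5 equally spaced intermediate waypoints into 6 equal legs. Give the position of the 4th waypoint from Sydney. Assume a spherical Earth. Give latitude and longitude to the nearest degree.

≈ (36°S, 167°E)

Write both endpoints as unit vectors p₁, p₂ with components (cos φ cos λ, cos φ sin λ, sin φ).
The central angle between the endpoints is δ = arccos(p₁·p₂) ≈ 0.339 rad (19.4°).
Interpolate at f = 4/6 with slerp weights a = sin((1−f)δ)/sin δ ≈ 0.339, b = sin(fδ)/sin δ ≈ 0.674.
p = a·p₁ + b·p₂ ≈ (-0.784, 0.184, -0.593); φ = arcsin(p_z) ≈ -36.35°, λ = atan2(p_y, p_x) ≈ 166.76°.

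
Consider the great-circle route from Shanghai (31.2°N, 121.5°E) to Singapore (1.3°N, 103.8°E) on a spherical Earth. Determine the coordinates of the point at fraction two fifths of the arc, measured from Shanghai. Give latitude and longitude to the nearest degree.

≈ 19°N, 114°E

Convert each endpoint to a unit vector on the sphere (x = cos φ cos λ, y = cos φ sin λ, z = sin φ).
The central angle between the endpoints is δ = arccos(p₁·p₂) ≈ 0.598 rad (34.3°).
Interpolate at f = 2/5 with slerp weights a = sin((1−f)δ)/sin δ ≈ 0.624, b = sin(fδ)/sin δ ≈ 0.421.
p = a·p₁ + b·p₂ ≈ (-0.379, 0.863, 0.333); φ = arcsin(p_z) ≈ 19.43°, λ = atan2(p_y, p_x) ≈ 113.70°.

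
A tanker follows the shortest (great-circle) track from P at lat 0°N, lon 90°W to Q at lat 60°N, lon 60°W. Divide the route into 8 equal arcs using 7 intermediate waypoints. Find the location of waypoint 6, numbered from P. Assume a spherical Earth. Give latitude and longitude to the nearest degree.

Write both endpoints as unit vectors p₁, p₂ with components (cos φ cos λ, cos φ sin λ, sin φ).
The central angle between the endpoints is δ = arccos(p₁·p₂) ≈ 1.123 rad (64.3°).
Interpolate at f = 6/8 with slerp weights a = sin((1−f)δ)/sin δ ≈ 0.307, b = sin(fδ)/sin δ ≈ 0.828.
p = a·p₁ + b·p₂ ≈ (0.207, -0.666, 0.717); φ = arcsin(p_z) ≈ 45.80°, λ = atan2(p_y, p_x) ≈ -72.73°.

≈ lat 46°N, lon 73°W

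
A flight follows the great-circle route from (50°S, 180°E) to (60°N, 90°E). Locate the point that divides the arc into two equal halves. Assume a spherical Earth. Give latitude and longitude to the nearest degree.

Convert each endpoint to a unit vector on the sphere (x = cos φ cos λ, y = cos φ sin λ, z = sin φ).
The central angle between the endpoints is δ = arccos(p₁·p₂) ≈ 2.296 rad (131.6°).
Interpolate at f = 1/2 with slerp weights a = sin((1−f)δ)/sin δ ≈ 1.219, b = sin(fδ)/sin δ ≈ 1.219.
p = a·p₁ + b·p₂ ≈ (-0.783, 0.609, 0.122); φ = arcsin(p_z) ≈ 7.00°, λ = atan2(p_y, p_x) ≈ 142.12°.

≈ (7°N, 142°E)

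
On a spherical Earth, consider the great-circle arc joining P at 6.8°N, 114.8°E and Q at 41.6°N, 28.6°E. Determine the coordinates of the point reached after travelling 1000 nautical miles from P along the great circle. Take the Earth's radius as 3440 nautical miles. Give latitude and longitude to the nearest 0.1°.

≈ 17.5°N, 101.7°E

Write both endpoints as unit vectors p₁, p₂ with components (cos φ cos λ, cos φ sin λ, sin φ).
The central angle between the endpoints is δ = arccos(p₁·p₂) ≈ 1.443 rad (82.7°). The total great-circle distance is δ·R ≈ 1.443 × 3440 ≈ 4963 nmi, so the target fraction is f = 1000/4963 ≈ 0.202.
Interpolate at f ≈ 0.202 with slerp weights a = sin((1−f)δ)/sin δ ≈ 0.921, b = sin(fδ)/sin δ ≈ 0.289.
p = a·p₁ + b·p₂ ≈ (-0.194, 0.934, 0.301); φ = arcsin(p_z) ≈ 17.51°, λ = atan2(p_y, p_x) ≈ 101.73°.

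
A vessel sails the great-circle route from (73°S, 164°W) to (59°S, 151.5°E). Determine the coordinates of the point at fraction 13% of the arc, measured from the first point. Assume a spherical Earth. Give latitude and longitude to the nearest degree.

≈ (72°S, 173°W)

Write both endpoints as unit vectors p₁, p₂ with components (cos φ cos λ, cos φ sin λ, sin φ).
The central angle between the endpoints is δ = arccos(p₁·p₂) ≈ 0.384 rad (22.0°).
Interpolate at f = 0.13 with slerp weights a = sin((1−f)δ)/sin δ ≈ 0.875, b = sin(fδ)/sin δ ≈ 0.133.
p = a·p₁ + b·p₂ ≈ (-0.306, -0.038, -0.951); φ = arcsin(p_z) ≈ -72.03°, λ = atan2(p_y, p_x) ≈ -172.96°.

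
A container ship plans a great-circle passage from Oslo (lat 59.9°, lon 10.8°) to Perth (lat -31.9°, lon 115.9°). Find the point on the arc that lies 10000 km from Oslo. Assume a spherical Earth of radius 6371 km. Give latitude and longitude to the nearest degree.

Write both endpoints as unit vectors p₁, p₂ with components (cos φ cos λ, cos φ sin λ, sin φ).
The central angle between the endpoints is δ = arccos(p₁·p₂) ≈ 2.175 rad (124.6°). The total great-circle distance is δ·R ≈ 2.175 × 6371 ≈ 13857 km, so the target fraction is f = 10000/13857 ≈ 0.722.
Interpolate at f ≈ 0.722 with slerp weights a = sin((1−f)δ)/sin δ ≈ 0.691, b = sin(fδ)/sin δ ≈ 1.215.
p = a·p₁ + b·p₂ ≈ (-0.110, 0.993, -0.044); φ = arcsin(p_z) ≈ -2.51°, λ = atan2(p_y, p_x) ≈ 96.32°.

≈ lat -3°, lon 96°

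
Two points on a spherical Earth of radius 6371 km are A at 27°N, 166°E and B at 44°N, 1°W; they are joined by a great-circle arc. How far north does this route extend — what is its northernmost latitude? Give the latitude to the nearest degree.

The great circle lies in the plane with unit normal n̂ = (p₁ × p₂)/|p₁ × p₂|.
Here n̂_z ≈ -0.152; the vertex latitude is φ_max = arccos|n̂_z| ≈ 81.3°.
Check via Clairaut: cos φ_max = |cos φ₁| · sin C = cos(27.0°)·sin(9.8°) ≈ 0.152, again giving ≈ 81.3°.

≈ 81°N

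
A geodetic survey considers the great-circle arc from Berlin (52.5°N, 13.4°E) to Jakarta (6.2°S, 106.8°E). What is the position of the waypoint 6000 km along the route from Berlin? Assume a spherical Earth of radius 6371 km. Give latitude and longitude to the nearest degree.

≈ 27°N, 79°E

From cos δ = sin φ₁ sin φ₂ + cos φ₁ cos φ₂ cos Δλ, the central angle is δ ≈ 1.693 rad (97.0°). The total great-circle distance is δ·R ≈ 1.693 × 6371 ≈ 10784 km, so the target fraction is f = 6000/10784 ≈ 0.556.
Interpolate at f ≈ 0.556 with slerp weights a = sin((1−f)δ)/sin δ ≈ 0.687, b = sin(fδ)/sin δ ≈ 0.815.
p = a·p₁ + b·p₂ ≈ (0.173, 0.872, 0.457); φ = arcsin(p_z) ≈ 27.22°, λ = atan2(p_y, p_x) ≈ 78.78°.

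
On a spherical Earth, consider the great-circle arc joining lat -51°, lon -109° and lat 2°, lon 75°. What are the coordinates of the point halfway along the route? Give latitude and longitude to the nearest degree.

≈ lat -63°, lon 82°

From cos δ = sin φ₁ sin φ₂ + cos φ₁ cos φ₂ cos Δλ, the central angle is δ ≈ 2.284 rad (130.9°).
Interpolate at f = 1/2 with slerp weights a = sin((1−f)δ)/sin δ ≈ 1.203, b = sin(fδ)/sin δ ≈ 1.203.
p = a·p₁ + b·p₂ ≈ (0.065, 0.445, -0.893); φ = arcsin(p_z) ≈ -63.25°, λ = atan2(p_y, p_x) ≈ 81.74°.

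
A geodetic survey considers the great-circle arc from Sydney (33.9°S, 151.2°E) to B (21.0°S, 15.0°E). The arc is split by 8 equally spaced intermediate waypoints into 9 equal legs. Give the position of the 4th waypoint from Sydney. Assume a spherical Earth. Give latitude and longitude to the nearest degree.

Convert each endpoint to a unit vector on the sphere (x = cos φ cos λ, y = cos φ sin λ, z = sin φ).
The central angle between the endpoints is δ = arccos(p₁·p₂) ≈ 1.938 rad (111.1°).
Interpolate at f = 4/9 with slerp weights a = sin((1−f)δ)/sin δ ≈ 0.944, b = sin(fδ)/sin δ ≈ 0.813.
p = a·p₁ + b·p₂ ≈ (0.047, 0.574, -0.818); φ = arcsin(p_z) ≈ -54.85°, λ = atan2(p_y, p_x) ≈ 85.32°.

≈ (55°S, 85°E)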